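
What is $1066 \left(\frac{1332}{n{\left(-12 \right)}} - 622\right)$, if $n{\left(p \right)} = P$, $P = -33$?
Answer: $- \frac{7766876}{11} \approx -7.0608 \cdot 10^{5}$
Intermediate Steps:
$n{\left(p \right)} = -33$
$1066 \left(\frac{1332}{n{\left(-12 \right)}} - 622\right) = 1066 \left(\frac{1332}{-33} - 622\right) = 1066 \left(1332 \left(- \frac{1}{33}\right) - 622\right) = 1066 \left(- \frac{444}{11} - 622\right) = 1066 \left(- \frac{7286}{11}\right) = - \frac{7766876}{11}$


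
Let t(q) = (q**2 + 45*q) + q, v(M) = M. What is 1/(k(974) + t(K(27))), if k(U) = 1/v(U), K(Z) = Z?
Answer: 974/1919755 ≈ 0.00050736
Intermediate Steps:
k(U) = 1/U
t(q) = q**2 + 46*q
1/(k(974) + t(K(27))) = 1/(1/974 + 27*(46 + 27)) = 1/(1/974 + 27*73) = 1/(1/974 + 1971) = 1/(1919755/974) = 974/1919755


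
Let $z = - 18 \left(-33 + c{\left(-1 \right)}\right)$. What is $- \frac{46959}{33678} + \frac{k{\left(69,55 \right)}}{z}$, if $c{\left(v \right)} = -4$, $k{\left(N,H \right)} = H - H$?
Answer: $- \frac{15653}{11226} \approx -1.3944$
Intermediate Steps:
$k{\left(N,H \right)} = 0$
$z = 666$ ($z = - 18 \left(-33 - 4\right) = \left(-18\right) \left(-37\right) = 666$)
$- \frac{46959}{33678} + \frac{k{\left(69,55 \right)}}{z} = - \frac{46959}{33678} + \frac{0}{666} = \left(-46959\right) \frac{1}{33678} + 0 \cdot \frac{1}{666} = - \frac{15653}{11226} + 0 = - \frac{15653}{11226}$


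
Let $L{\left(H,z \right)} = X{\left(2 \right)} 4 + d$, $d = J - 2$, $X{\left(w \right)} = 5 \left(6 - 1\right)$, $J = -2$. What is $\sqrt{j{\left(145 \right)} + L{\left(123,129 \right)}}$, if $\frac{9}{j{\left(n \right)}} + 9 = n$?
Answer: $\frac{\sqrt{444210}}{68} \approx 9.8013$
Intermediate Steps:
$X{\left(w \right)} = 25$ ($X{\left(w \right)} = 5 \cdot 5 = 25$)
$d = -4$ ($d = -2 - 2 = -4$)
$j{\left(n \right)} = \frac{9}{-9 + n}$
$L{\left(H,z \right)} = 96$ ($L{\left(H,z \right)} = 25 \cdot 4 - 4 = 100 - 4 = 96$)
$\sqrt{j{\left(145 \right)} + L{\left(123,129 \right)}} = \sqrt{\frac{9}{-9 + 145} + 96} = \sqrt{\frac{9}{136} + 96} = \sqrt{\frac{13065}{136}} = \frac{\sqrt{444210}}{68}$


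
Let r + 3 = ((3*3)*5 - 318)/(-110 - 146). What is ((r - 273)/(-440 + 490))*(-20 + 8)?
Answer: 211149/3200 ≈ 65.984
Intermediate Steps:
r = -495/256 (r = -3 + ((3*3)*5 - 318)/(-110 - 146) = -3 + (9*5 - 318)/(-256) = -3 + (45 - 318)*(-1/256) = -3 - 273*(-1/256) = -3 + 273/256 = -495/256 ≈ -1.9336)
((r - 273)/(-440 + 490))*(-20 + 8) = ((-495/256 - 273)/(-440 + 490))*(-20 + 8) = -70383/256/50*(-12) = -70383/256*1/50*(-12) = -70383/12800*(-12) = 211149/3200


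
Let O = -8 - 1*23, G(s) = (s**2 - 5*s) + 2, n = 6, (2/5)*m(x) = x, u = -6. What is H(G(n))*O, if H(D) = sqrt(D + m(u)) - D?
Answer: 248 - 31*I*sqrt(7) ≈ 248.0 - 82.018*I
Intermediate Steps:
m(x) = 5*x/2
G(s) = 2 + s**2 - 5*s
O = -31 (O = -8 - 23 = -31)
H(D) = sqrt(-15 + D) - D (H(D) = sqrt(D + (5/2)*(-6)) - D = sqrt(D - 15) - D = sqrt(-15 + D) - D)
H(G(n))*O = (sqrt(-15 + (2 + 6**2 - 5*6)) - (2 + 6**2 - 5*6))*(-31) = (sqrt(-15 + (2 + 36 - 30)) - (2 + 36 - 30))*(-31) = (sqrt(-15 + 8) - 1*8)*(-31) = (sqrt(-7) - 8)*(-31) = (I*sqrt(7) - 8)*(-31) = (-8 + I*sqrt(7))*(-31) = 248 - 31*I*sqrt(7)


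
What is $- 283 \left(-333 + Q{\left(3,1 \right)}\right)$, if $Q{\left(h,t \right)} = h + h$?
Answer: $92541$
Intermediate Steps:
$Q{\left(h,t \right)} = 2 h$
$- 283 \left(-333 + Q{\left(3,1 \right)}\right) = - 283 \left(-333 + 2 \cdot 3\right) = - 283 \left(-333 + 6\right) = \left(-283\right) \left(-327\right) = 92541$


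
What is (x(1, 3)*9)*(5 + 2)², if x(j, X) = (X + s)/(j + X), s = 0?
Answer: 1323/4 ≈ 330.75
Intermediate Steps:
x(j, X) = X/(X + j) (x(j, X) = (X + 0)/(j + X) = X/(X + j))
(x(1, 3)*9)*(5 + 2)² = ((3/(3 + 1))*9)*(5 + 2)² = ((3/4)*9)*7² = ((3*(¼))*9)*49 = ((¾)*9)*49 = (27/4)*49 = 1323/4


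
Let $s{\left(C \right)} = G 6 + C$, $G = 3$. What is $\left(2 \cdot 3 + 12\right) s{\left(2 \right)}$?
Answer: $360$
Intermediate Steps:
$s{\left(C \right)} = 18 + C$ ($s{\left(C \right)} = 3 \cdot 6 + C = 18 + C$)
$\left(2 \cdot 3 + 12\right) s{\left(2 \right)} = \left(2 \cdot 3 + 12\right) \left(18 + 2\right) = \left(6 + 12\right) 20 = 18 \cdot 20 = 360$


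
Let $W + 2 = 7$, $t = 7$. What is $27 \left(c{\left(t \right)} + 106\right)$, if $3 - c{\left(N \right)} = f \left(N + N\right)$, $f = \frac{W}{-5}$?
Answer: $3321$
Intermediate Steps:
$W = 5$ ($W = -2 + 7 = 5$)
$f = -1$ ($f = \frac{5}{-5} = 5 \left(- \frac{1}{5}\right) = -1$)
$c{\left(N \right)} = 3 + 2 N$ ($c{\left(N \right)} = 3 - - (N + N) = 3 - - 2 N = 3 + 2 N$)
$27 \left(c{\left(t \right)} + 106\right) = 27 \left(\left(3 + 2 \cdot 7\right) + 106\right) = 27 \left(\left(3 + 14\right) + 106\right) = 27 \left(17 + 106\right) = 27 \cdot 123 = 3321$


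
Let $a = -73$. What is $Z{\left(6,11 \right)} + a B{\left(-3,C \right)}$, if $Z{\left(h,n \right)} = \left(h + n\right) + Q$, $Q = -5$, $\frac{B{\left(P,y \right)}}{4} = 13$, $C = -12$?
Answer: $-3784$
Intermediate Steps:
$B{\left(P,y \right)} = 52$ ($B{\left(P,y \right)} = 4 \cdot 13 = 52$)
$Z{\left(h,n \right)} = -5 + h + n$ ($Z{\left(h,n \right)} = \left(h + n\right) - 5 = -5 + h + n$)
$Z{\left(6,11 \right)} + a B{\left(-3,C \right)} = \left(-5 + 6 + 11\right) - 3796 = 12 - 3796 = -3784$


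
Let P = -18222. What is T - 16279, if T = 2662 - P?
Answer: 4605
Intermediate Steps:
T = 20884 (T = 2662 - 1*(-18222) = 2662 + 18222 = 20884)
T - 16279 = 20884 - 16279 = 4605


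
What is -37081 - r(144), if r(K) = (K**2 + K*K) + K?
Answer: -78697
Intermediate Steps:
r(K) = K + 2*K**2 (r(K) = (K**2 + K**2) + K = 2*K**2 + K = K + 2*K**2)
-37081 - r(144) = -37081 - 144*(1 + 2*144) = -37081 - 144*(1 + 288) = -37081 - 144*289 = -37081 - 1*41616 = -37081 - 41616 = -78697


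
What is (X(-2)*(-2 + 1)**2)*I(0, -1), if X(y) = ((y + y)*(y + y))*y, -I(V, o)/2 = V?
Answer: 0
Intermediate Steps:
I(V, o) = -2*V
X(y) = 4*y**3 (X(y) = ((2*y)*(2*y))*y = (4*y**2)*y = 4*y**3)
(X(-2)*(-2 + 1)**2)*I(0, -1) = ((4*(-2)**3)*(-2 + 1)**2)*(-2*0) = ((4*(-8))*(-1)**2)*0 = -32*1*0 = -32*0 = 0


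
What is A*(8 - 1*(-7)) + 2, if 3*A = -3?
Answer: -13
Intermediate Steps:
A = -1 (A = (1/3)*(-3) = -1)
A*(8 - 1*(-7)) + 2 = -(8 - 1*(-7)) + 2 = -(8 + 7) + 2 = -1*15 + 2 = -15 + 2 = -13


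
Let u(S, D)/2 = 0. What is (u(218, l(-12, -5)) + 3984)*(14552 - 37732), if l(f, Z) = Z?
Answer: -92349120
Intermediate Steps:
u(S, D) = 0 (u(S, D) = 2*0 = 0)
(u(218, l(-12, -5)) + 3984)*(14552 - 37732) = (0 + 3984)*(14552 - 37732) = 3984*(-23180) = -92349120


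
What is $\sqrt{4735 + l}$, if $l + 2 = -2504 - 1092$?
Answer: $\sqrt{1137} \approx 33.719$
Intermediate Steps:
$l = -3598$ ($l = -2 - 3596 = -3598$)
$\sqrt{4735 + l} = \sqrt{4735 - 3598} = \sqrt{1137}$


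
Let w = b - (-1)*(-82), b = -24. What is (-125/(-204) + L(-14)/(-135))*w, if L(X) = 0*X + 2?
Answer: -290917/4590 ≈ -63.381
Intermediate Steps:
L(X) = 2 (L(X) = 0 + 2 = 2)
w = -106 (w = -24 - (-1)*(-82) = -24 - 1*82 = -24 - 82 = -106)
(-125/(-204) + L(-14)/(-135))*w = (-125/(-204) + 2/(-135))*(-106) = (-125*(-1/204) + 2*(-1/135))*(-106) = (125/204 - 2/135)*(-106) = (5489/9180)*(-106) = -290917/4590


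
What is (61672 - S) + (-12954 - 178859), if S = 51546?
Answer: -181687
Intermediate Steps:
(61672 - S) + (-12954 - 178859) = (61672 - 1*51546) + (-12954 - 178859) = (61672 - 51546) - 191813 = 10126 - 191813 = -181687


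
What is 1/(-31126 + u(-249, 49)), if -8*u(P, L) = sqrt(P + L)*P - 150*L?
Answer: -483316/14602747291 - 4980*I*sqrt(2)/14602747291 ≈ -3.3098e-5 - 4.8229e-7*I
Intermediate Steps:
u(P, L) = 75*L/4 - P*sqrt(L + P)/8 (u(P, L) = -(sqrt(P + L)*P - 150*L)/8 = -(sqrt(L + P)*P - 150*L)/8 = -(P*sqrt(L + P) - 150*L)/8 = -(-150*L + P*sqrt(L + P))/8 = 75*L/4 - P*sqrt(L + P)/8)
1/(-31126 + u(-249, 49)) = 1/(-31126 + ((75/4)*49 - 1/8*(-249)*sqrt(49 - 249))) = 1/(-31126 + (3675/4 - 1/8*(-249)*sqrt(-200))) = 1/(-31126 + (3675/4 - 1/8*(-249)*10*I*sqrt(2))) = 1/(-31126 + (3675/4 + 1245*I*sqrt(2)/4)) = 1/(-120829/4 + 1245*I*sqrt(2)/4)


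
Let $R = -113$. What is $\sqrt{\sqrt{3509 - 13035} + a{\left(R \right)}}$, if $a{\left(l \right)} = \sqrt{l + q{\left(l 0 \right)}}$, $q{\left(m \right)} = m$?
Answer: $\sqrt{i} \sqrt{\sqrt{113} + \sqrt{9526}} \approx 7.3563 + 7.3563 i$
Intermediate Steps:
$a{\left(l \right)} = \sqrt{l}$ ($a{\left(l \right)} = \sqrt{l + l 0} = \sqrt{l + 0} = \sqrt{l}$)
$\sqrt{\sqrt{3509 - 13035} + a{\left(R \right)}} = \sqrt{\sqrt{3509 - 13035} + \sqrt{-113}} = \sqrt{\sqrt{-9526} + i \sqrt{113}} = \sqrt{i \sqrt{9526} + i \sqrt{113}} = \sqrt{i \sqrt{113} + i \sqrt{9526}}$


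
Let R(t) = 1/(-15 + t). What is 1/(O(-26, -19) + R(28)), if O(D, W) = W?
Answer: -13/246 ≈ -0.052846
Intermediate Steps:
1/(O(-26, -19) + R(28)) = 1/(-19 + 1/(-15 + 28)) = 1/(-19 + 1/13) = 1/(-246/13) = -13/246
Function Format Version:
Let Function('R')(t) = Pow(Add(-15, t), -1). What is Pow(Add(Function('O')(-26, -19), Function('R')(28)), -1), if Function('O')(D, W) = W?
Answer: Rational(-13, 246) ≈ -0.052846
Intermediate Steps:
Pow(Add(Function('O')(-26, -19), Function('R')(28)), -1) = Pow(Add(-19, Pow(Add(-15, 28), -1)), -1) = Pow(Add(-19, Pow(13, -1)), -1) = Pow(Add(-19, Rational(1, 13)), -1) = Pow(Rational(-246, 13), -1) = Rational(-13, 246)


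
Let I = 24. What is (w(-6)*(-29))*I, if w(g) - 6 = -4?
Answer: -1392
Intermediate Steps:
w(g) = 2 (w(g) = 6 - 4 = 2)
(w(-6)*(-29))*I = (2*(-29))*24 = -58*24 = -1392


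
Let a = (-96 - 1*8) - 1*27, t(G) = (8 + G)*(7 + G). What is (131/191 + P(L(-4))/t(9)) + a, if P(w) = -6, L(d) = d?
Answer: -3385613/25976 ≈ -130.34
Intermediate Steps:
t(G) = (7 + G)*(8 + G)
a = -131 (a = (-96 - 8) - 27 = -104 - 27 = -131)
(131/191 + P(L(-4))/t(9)) + a = (131/191 - 6/(56 + 9² + 15*9)) - 131 = (131*(1/191) - 6/(56 + 81 + 135)) - 131 = (131/191 - 6/272) - 131 = (131/191 - 6*1/272) - 131 = (131/191 - 3/136) - 131 = 17243/25976 - 131 = -3385613/25976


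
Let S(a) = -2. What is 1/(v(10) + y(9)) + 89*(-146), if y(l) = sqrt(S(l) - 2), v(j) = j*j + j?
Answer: -78639633/6052 - I/6052 ≈ -12994.0 - 0.00016523*I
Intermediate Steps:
v(j) = j + j**2 (v(j) = j**2 + j = j + j**2)
y(l) = 2*I (y(l) = sqrt(-2 - 2) = sqrt(-4) = 2*I)
1/(v(10) + y(9)) + 89*(-146) = 1/(10*(1 + 10) + 2*I) + 89*(-146) = 1/(10*11 + 2*I) - 12994 = 1/(110 + 2*I) - 12994 = (110 - 2*I)/12104 - 12994 = -12994 + (110 - 2*I)/12104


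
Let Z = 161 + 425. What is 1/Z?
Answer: 1/586 ≈ 0.0017065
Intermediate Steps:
Z = 586
1/Z = 1/586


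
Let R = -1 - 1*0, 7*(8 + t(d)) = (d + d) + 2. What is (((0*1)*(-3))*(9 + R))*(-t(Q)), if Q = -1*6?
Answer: 0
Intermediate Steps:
Q = -6
t(d) = -54/7 + 2*d/7 (t(d) = -8 + ((d + d) + 2)/7 = -8 + (2*d + 2)/7 = -8 + (2 + 2*d)/7 = -8 + (2/7 + 2*d/7) = -54/7 + 2*d/7)
R = -1 (R = -1 + 0 = -1)
(((0*1)*(-3))*(9 + R))*(-t(Q)) = (((0*1)*(-3))*(9 - 1))*(-(-54/7 + (2/7)*(-6))) = ((0*(-3))*8)*(-(-54/7 - 12/7)) = (0*8)*(-1*(-66/7)) = 0*(66/7) = 0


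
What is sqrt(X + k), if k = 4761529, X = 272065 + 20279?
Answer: sqrt(5053873) ≈ 2248.1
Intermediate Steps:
X = 292344
sqrt(X + k) = sqrt(292344 + 4761529) = sqrt(5053873)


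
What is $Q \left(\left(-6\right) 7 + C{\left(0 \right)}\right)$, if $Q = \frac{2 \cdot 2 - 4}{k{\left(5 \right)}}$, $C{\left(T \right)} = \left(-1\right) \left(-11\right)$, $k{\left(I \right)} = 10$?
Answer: $0$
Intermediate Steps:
$C{\left(T \right)} = 11$
$Q = 0$ ($Q = \frac{2 \cdot 2 - 4}{10} = \left(4 - 4\right) \frac{1}{10} = 0 \cdot \frac{1}{10} = 0$)
$Q \left(\left(-6\right) 7 + C{\left(0 \right)}\right) = 0 \left(\left(-6\right) 7 + 11\right) = 0 \left(-42 + 11\right) = 0 \left(-31\right) = 0$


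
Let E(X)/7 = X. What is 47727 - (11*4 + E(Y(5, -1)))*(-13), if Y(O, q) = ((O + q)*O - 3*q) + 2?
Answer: 50574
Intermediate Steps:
Y(O, q) = 2 - 3*q + O*(O + q) (Y(O, q) = (O*(O + q) - 3*q) + 2 = (-3*q + O*(O + q)) + 2 = 2 - 3*q + O*(O + q))
E(X) = 7*X
47727 - (11*4 + E(Y(5, -1)))*(-13) = 47727 - (11*4 + 7*(2 + 5² - 3*(-1) + 5*(-1)))*(-13) = 47727 - (44 + 7*(2 + 25 + 3 - 5))*(-13) = 47727 - (44 + 7*25)*(-13) = 47727 - (44 + 175)*(-13) = 47727 - 219*(-13) = 47727 - 1*(-2847) = 47727 + 2847 = 50574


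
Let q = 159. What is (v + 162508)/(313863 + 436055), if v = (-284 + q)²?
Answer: 178133/749918 ≈ 0.23754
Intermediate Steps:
v = 15625 (v = (-284 + 159)² = (-125)² = 15625)
(v + 162508)/(313863 + 436055) = (15625 + 162508)/(313863 + 436055) = 178133/749918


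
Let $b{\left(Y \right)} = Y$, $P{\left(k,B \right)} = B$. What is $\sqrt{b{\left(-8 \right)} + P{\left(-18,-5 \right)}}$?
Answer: $i \sqrt{13} \approx 3.6056 i$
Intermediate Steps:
$\sqrt{b{\left(-8 \right)} + P{\left(-18,-5 \right)}} = \sqrt{-8 - 5} = \sqrt{-13} = i \sqrt{13}$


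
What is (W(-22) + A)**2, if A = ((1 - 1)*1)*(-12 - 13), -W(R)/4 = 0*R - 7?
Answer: 784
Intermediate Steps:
W(R) = 28 (W(R) = -4*(0*R - 7) = -4*(0 - 7) = -4*(-7) = 28)
A = 0 (A = (0*1)*(-25) = 0*(-25) = 0)
(W(-22) + A)**2 = (28 + 0)**2 = 28**2 = 784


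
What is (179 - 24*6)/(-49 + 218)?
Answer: 35/169 ≈ 0.20710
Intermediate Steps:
(179 - 24*6)/(-49 + 218) = (179 - 144)/169 = 35*(1/169) = 35/169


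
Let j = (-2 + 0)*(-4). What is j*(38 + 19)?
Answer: 456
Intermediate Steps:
j = 8 (j = -2*(-4) = 8)
j*(38 + 19) = 8*(38 + 19) = 8*57 = 456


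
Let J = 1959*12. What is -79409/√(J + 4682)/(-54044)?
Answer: 79409*√28190/1523500360 ≈ 0.0087513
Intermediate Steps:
J = 23508
-79409/√(J + 4682)/(-54044) = -79409/√(23508 + 4682)/(-54044) = -79409*√28190/28190*(-1/54044) = 79409*√28190/1523500360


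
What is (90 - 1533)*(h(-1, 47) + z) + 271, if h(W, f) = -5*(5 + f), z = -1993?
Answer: 3251350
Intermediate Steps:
h(W, f) = -25 - 5*f
(90 - 1533)*(h(-1, 47) + z) + 271 = (90 - 1533)*((-25 - 5*47) - 1993) + 271 = -1443*((-25 - 235) - 1993) + 271 = -1443*(-260 - 1993) + 271 = -1443*(-2253) + 271 = 3251079 + 271 = 3251350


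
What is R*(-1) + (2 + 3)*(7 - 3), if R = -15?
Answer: 35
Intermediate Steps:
R*(-1) + (2 + 3)*(7 - 3) = -15*(-1) + (2 + 3)*(7 - 3) = 15 + 5*4 = 15 + 20 = 35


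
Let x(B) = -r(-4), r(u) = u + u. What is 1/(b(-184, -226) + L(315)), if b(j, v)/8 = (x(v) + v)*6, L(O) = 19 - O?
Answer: -1/10760 ≈ -9.2937e-5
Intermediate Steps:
r(u) = 2*u
x(B) = 8 (x(B) = -2*(-4) = -1*(-8) = 8)
b(j, v) = 384 + 48*v (b(j, v) = 8*((8 + v)*6) = 8*(48 + 6*v) = 384 + 48*v)
1/(b(-184, -226) + L(315)) = 1/((384 + 48*(-226)) + (19 - 1*315)) = 1/((384 - 10848) + (19 - 315)) = 1/(-10464 - 296) = 1/(-10760) = -1/10760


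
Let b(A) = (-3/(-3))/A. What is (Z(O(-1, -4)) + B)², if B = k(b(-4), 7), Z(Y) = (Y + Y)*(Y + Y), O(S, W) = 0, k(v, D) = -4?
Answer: 16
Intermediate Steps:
b(A) = 1/A (b(A) = (-3*(-⅓))/A = 1/A)
Z(Y) = 4*Y² (Z(Y) = (2*Y)*(2*Y) = 4*Y²)
B = -4
(Z(O(-1, -4)) + B)² = (4*0² - 4)² = (4*0 - 4)² = (0 - 4)² = (-4)² = 16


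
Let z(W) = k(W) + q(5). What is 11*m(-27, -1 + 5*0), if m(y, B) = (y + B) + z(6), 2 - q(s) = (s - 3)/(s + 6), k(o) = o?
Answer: -222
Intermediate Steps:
q(s) = 2 - (-3 + s)/(6 + s) (q(s) = 2 - (s - 3)/(s + 6) = 2 - (-3 + s)/(6 + s))
z(W) = 20/11 + W (z(W) = W + (15 + 5)/(6 + 5) = W + 20/11 = 20/11 + W)
m(y, B) = 86/11 + B + y (m(y, B) = (y + B) + (20/11 + 6) = (B + y) + 86/11 = 86/11 + B + y)
11*m(-27, -1 + 5*0) = 11*(86/11 + (-1 + 5*0) - 27) = 11*(86/11 + (-1 + 0) - 27) = 11*(86/11 - 1 - 27) = 11*(-222/11) = -222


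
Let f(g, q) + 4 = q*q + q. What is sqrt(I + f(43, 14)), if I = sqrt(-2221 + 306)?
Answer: sqrt(206 + I*sqrt(1915)) ≈ 14.433 + 1.516*I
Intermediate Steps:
I = I*sqrt(1915) (I = sqrt(-1915) = I*sqrt(1915) ≈ 43.761*I)
f(g, q) = -4 + q + q**2 (f(g, q) = -4 + (q*q + q) = -4 + (q**2 + q) = -4 + (q + q**2) = -4 + q + q**2)
sqrt(I + f(43, 14)) = sqrt(I*sqrt(1915) + (-4 + 14 + 14**2)) = sqrt(I*sqrt(1915) + (-4 + 14 + 196)) = sqrt(I*sqrt(1915) + 206) = sqrt(206 + I*sqrt(1915))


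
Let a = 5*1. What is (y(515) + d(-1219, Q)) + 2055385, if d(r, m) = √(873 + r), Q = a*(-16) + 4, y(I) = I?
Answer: 2055900 + I*√346 ≈ 2.0559e+6 + 18.601*I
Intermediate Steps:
a = 5
Q = -76 (Q = 5*(-16) + 4 = -80 + 4 = -76)
(y(515) + d(-1219, Q)) + 2055385 = (515 + √(873 - 1219)) + 2055385 = (515 + √(-346)) + 2055385 = (515 + I*√346) + 2055385 = 2055900 + I*√346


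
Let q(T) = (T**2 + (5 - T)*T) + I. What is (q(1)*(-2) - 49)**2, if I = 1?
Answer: 3721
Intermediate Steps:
q(T) = 1 + T**2 + T*(5 - T) (q(T) = (T**2 + (5 - T)*T) + 1 = (T**2 + T*(5 - T)) + 1 = 1 + T**2 + T*(5 - T))
(q(1)*(-2) - 49)**2 = ((1 + 5*1)*(-2) - 49)**2 = ((1 + 5)*(-2) - 49)**2 = (6*(-2) - 49)**2 = (-12 - 49)**2 = (-61)**2 = 3721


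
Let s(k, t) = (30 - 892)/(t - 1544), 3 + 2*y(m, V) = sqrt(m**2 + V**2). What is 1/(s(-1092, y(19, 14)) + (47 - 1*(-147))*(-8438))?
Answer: -3909793338711/6400220040448691324 - 431*sqrt(557)/6400220040448691324 ≈ -6.1088e-7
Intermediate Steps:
y(m, V) = -3/2 + sqrt(V**2 + m**2)/2 (y(m, V) = -3/2 + sqrt(m**2 + V**2)/2 = -3/2 + sqrt(V**2 + m**2)/2)
s(k, t) = -862/(-1544 + t)
1/(s(-1092, y(19, 14)) + (47 - 1*(-147))*(-8438)) = 1/(-862/(-1544 + (-3/2 + sqrt(14**2 + 19**2)/2)) + (47 - 1*(-147))*(-8438)) = 1/(-862/(-1544 + (-3/2 + sqrt(196 + 361)/2)) + (47 + 147)*(-8438)) = 1/(-862/(-1544 + (-3/2 + sqrt(557)/2)) + 194*(-8438)) = 1/(-862/(-3091/2 + sqrt(557)/2) - 1636972) = 1/(-1636972 - 862/(-3091/2 + sqrt(557)/2))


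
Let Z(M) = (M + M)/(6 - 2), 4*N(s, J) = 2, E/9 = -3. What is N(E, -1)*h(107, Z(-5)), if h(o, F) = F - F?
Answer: 0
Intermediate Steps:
E = -27 (E = 9*(-3) = -27)
N(s, J) = ½ (N(s, J) = (¼)*2 = ½)
Z(M) = M/2 (Z(M) = (2*M)/4 = (2*M)*(¼) = M/2)
h(o, F) = 0
N(E, -1)*h(107, Z(-5)) = (½)*0 = 0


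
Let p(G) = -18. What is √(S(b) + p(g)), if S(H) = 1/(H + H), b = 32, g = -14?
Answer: I*√1151/8 ≈ 4.2408*I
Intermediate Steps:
S(H) = 1/(2*H)
√(S(b) + p(g)) = √((½)/32 - 18) = √((½)*(1/32) - 18) = √(1/64 - 18) = √(-1151/64) = I*√1151/8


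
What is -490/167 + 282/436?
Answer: -83273/36406 ≈ -2.2873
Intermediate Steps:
-490/167 + 282/436 = -490*1/167 + 282*(1/436) = -490/167 + 141/218 = -83273/36406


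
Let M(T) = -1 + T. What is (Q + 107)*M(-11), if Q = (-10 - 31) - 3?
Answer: -756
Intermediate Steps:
Q = -44 (Q = -41 - 3 = -44)
(Q + 107)*M(-11) = (-44 + 107)*(-1 - 11) = 63*(-12) = -756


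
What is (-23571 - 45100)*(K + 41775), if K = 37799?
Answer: -5464426154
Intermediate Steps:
(-23571 - 45100)*(K + 41775) = (-23571 - 45100)*(37799 + 41775) = -68671*79574 = -5464426154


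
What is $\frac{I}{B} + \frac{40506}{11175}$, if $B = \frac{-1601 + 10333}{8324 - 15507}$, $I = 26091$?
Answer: $- \frac{697990507961}{32526700} \approx -21459.0$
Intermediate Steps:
$B = - \frac{8732}{7183}$ ($B = \frac{8732}{-7183} = 8732 \left(- \frac{1}{7183}\right) = - \frac{8732}{7183} \approx -1.2156$)
$\frac{I}{B} + \frac{40506}{11175} = \frac{26091}{- \frac{8732}{7183}} + \frac{40506}{11175} = 26091 \left(- \frac{7183}{8732}\right) + 40506 \cdot \frac{1}{11175} = - \frac{187411653}{8732} + \frac{13502}{3725} = - \frac{697990507961}{32526700}$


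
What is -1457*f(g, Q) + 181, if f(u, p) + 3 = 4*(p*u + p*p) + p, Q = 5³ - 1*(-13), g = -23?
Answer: -92686874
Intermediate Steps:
Q = 138 (Q = 125 + 13 = 138)
f(u, p) = -3 + p + 4*p² + 4*p*u (f(u, p) = -3 + (4*(p*u + p*p) + p) = -3 + (4*(p*u + p²) + p) = -3 + (4*(p² + p*u) + p) = -3 + ((4*p² + 4*p*u) + p) = -3 + (p + 4*p² + 4*p*u) = -3 + p + 4*p² + 4*p*u)
-1457*f(g, Q) + 181 = -1457*(-3 + 138 + 4*138² + 4*138*(-23)) + 181 = -1457*(-3 + 138 + 4*19044 - 12696) + 181 = -1457*(-3 + 138 + 76176 - 12696) + 181 = -1457*63615 + 181 = -92687055 + 181 = -92686874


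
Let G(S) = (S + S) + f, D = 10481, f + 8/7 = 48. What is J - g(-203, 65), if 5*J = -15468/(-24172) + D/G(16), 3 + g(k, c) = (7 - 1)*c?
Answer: -1201831559/3335736 ≈ -360.29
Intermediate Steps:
f = 328/7 (f = -8/7 + 48 = 328/7 ≈ 46.857)
G(S) = 328/7 + 2*S (G(S) = (S + S) + 328/7 = 2*S + 328/7 = 328/7 + 2*S)
g(k, c) = -3 + 6*c (g(k, c) = -3 + (7 - 1)*c = -3 + 6*c)
J = 89098273/3335736 (J = (-15468/(-24172) + 10481/(328/7 + 2*16))/5 = (-15468*(-1/24172) + 10481/(328/7 + 32))/5 = (3867/6043 + 10481/(552/7))/5 = (3867/6043 + 10481*(7/552))/5 = (3867/6043 + 73367/552)/5 = (⅕)*(445491365/3335736) = 89098273/3335736 ≈ 26.710)
J - g(-203, 65) = 89098273/3335736 - (-3 + 6*65) = 89098273/3335736 - (-3 + 390) = 89098273/3335736 - 1*387 = 89098273/3335736 - 387 = -1201831559/3335736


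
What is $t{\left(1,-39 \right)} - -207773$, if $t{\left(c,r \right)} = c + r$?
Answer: $207735$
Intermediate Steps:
$t{\left(1,-39 \right)} - -207773 = \left(1 - 39\right) - -207773 = -38 + 207773 = 207735$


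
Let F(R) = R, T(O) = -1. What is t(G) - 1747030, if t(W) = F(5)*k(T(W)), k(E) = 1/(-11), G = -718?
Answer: -19217335/11 ≈ -1.7470e+6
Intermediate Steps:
k(E) = -1/11
t(W) = -5/11 (t(W) = 5*(-1/11) = -5/11)
t(G) - 1747030 = -5/11 - 1747030 = -19217335/11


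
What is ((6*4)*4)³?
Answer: 884736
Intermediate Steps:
((6*4)*4)³ = (24*4)³ = 96³ = 884736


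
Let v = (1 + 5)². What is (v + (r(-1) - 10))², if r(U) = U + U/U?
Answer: 676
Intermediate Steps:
r(U) = 1 + U (r(U) = U + 1 = 1 + U)
v = 36 (v = 6² = 36)
(v + (r(-1) - 10))² = (36 + ((1 - 1) - 10))² = (36 + (0 - 10))² = (36 - 10)² = 26² = 676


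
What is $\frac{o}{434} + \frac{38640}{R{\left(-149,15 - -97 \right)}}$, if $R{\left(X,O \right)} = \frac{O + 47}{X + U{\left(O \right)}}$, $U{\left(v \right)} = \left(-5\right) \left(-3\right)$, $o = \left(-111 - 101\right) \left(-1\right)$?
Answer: $- \frac{374519022}{11501} \approx -32564.0$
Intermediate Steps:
$o = 212$ ($o = \left(-212\right) \left(-1\right) = 212$)
$U{\left(v \right)} = 15$
$R{\left(X,O \right)} = \frac{47 + O}{15 + X}$ ($R{\left(X,O \right)} = \frac{O + 47}{X + 15} = \frac{47 + O}{15 + X}$)
$\frac{o}{434} + \frac{38640}{R{\left(-149,15 - -97 \right)}} = \frac{212}{434} + \frac{38640}{\frac{1}{15 - 149} \left(47 + \left(15 - -97\right)\right)} = 212 \cdot \frac{1}{434} + \frac{38640}{\frac{1}{-134} \left(47 + \left(15 + 97\right)\right)} = \frac{106}{217} + \frac{38640}{\left(- \frac{1}{134}\right) \left(47 + 112\right)} = \frac{106}{217} + \frac{38640}{\left(- \frac{1}{134}\right) 159} = \frac{106}{217} + \frac{38640}{- \frac{159}{134}} = \frac{106}{217} + 38640 \left(- \frac{134}{159}\right) = \frac{106}{217} - \frac{1725920}{53} = - \frac{374519022}{11501}$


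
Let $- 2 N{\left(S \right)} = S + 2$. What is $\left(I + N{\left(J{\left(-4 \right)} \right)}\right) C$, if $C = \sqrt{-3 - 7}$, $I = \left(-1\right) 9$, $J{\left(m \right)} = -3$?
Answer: $- \frac{17 i \sqrt{10}}{2} \approx - 26.879 i$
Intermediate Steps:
$N{\left(S \right)} = -1 - \frac{S}{2}$ ($N{\left(S \right)} = - \frac{S + 2}{2} = - \frac{2 + S}{2} = -1 - \frac{S}{2}$)
$I = -9$
$C = i \sqrt{10}$ ($C = \sqrt{-10} = i \sqrt{10} \approx 3.1623 i$)
$\left(I + N{\left(J{\left(-4 \right)} \right)}\right) C = \left(-9 - - \frac{1}{2}\right) i \sqrt{10} = \left(-9 + \left(-1 + \frac{3}{2}\right)\right) i \sqrt{10} = \left(-9 + \frac{1}{2}\right) i \sqrt{10} = - \frac{17 i \sqrt{10}}{2}$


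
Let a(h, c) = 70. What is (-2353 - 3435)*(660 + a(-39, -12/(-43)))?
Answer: -4225240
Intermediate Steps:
(-2353 - 3435)*(660 + a(-39, -12/(-43))) = (-2353 - 3435)*(660 + 70) = -5788*730 = -4225240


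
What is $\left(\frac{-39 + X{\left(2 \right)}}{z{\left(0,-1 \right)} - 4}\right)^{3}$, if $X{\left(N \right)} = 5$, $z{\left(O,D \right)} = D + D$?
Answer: $\frac{4913}{27} \approx 181.96$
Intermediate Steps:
$z{\left(O,D \right)} = 2 D$
$\left(\frac{-39 + X{\left(2 \right)}}{z{\left(0,-1 \right)} - 4}\right)^{3} = \left(\frac{-39 + 5}{2 \left(-1\right) - 4}\right)^{3} = \left(- \frac{34}{-2 - 4}\right)^{3} = \left(- \frac{34}{-6}\right)^{3} = \left(\left(-34\right) \left(- \frac{1}{6}\right)\right)^{3} = \left(\frac{17}{3}\right)^{3} = \frac{4913}{27}$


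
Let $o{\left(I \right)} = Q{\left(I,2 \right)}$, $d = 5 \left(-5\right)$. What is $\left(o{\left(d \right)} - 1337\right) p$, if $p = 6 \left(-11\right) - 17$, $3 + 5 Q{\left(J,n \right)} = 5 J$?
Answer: $\frac{565479}{5} \approx 1.131 \cdot 10^{5}$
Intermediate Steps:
$d = -25$
$Q{\left(J,n \right)} = - \frac{3}{5} + J$ ($Q{\left(J,n \right)} = - \frac{3}{5} + \frac{5 J}{5} = - \frac{3}{5} + J$)
$p = -83$ ($p = -66 - 17 = -83$)
$o{\left(I \right)} = - \frac{3}{5} + I$
$\left(o{\left(d \right)} - 1337\right) p = \left(\left(- \frac{3}{5} - 25\right) - 1337\right) \left(-83\right) = \left(- \frac{128}{5} - 1337\right) \left(-83\right) = \left(- \frac{6813}{5}\right) \left(-83\right) = \frac{565479}{5}$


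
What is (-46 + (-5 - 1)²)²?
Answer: 100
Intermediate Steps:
(-46 + (-5 - 1)²)² = (-46 + (-6)²)² = (-46 + 36)² = (-10)² = 100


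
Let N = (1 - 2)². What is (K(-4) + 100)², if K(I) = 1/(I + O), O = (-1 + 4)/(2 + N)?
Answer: 89401/9 ≈ 9933.4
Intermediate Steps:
N = 1 (N = (-1)² = 1)
O = 1 (O = (-1 + 4)/(2 + 1) = 3/3 = 3*(⅓) = 1)
K(I) = 1/(1 + I) (K(I) = 1/(I + 1) = 1/(1 + I))
(K(-4) + 100)² = (1/(1 - 4) + 100)² = (1/(-3) + 100)² = (-⅓ + 100)² = (299/3)² = 89401/9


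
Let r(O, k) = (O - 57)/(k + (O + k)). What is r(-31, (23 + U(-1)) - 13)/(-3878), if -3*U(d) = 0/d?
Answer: -4/1939 ≈ -0.0020629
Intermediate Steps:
U(d) = 0 (U(d) = -0/d = -⅓*0 = 0)
r(O, k) = (-57 + O)/(O + 2*k)
r(-31, (23 + U(-1)) - 13)/(-3878) = ((-57 - 31)/(-31 + 2*((23 + 0) - 13)))/(-3878) = (-88/(-31 + 2*(23 - 13)))*(-1/3878) = (-88/(-31 + 2*10))*(-1/3878) = (-88/(-31 + 20))*(-1/3878) = (-88/(-11))*(-1/3878) = -1/11*(-88)*(-1/3878) = 8*(-1/3878) = -4/1939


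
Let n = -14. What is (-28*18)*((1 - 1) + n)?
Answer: 7056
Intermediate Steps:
(-28*18)*((1 - 1) + n) = (-28*18)*((1 - 1) - 14) = -504*(0 - 14) = -504*(-14) = 7056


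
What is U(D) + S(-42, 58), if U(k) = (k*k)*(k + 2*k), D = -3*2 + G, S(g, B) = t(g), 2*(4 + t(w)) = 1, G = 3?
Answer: -169/2 ≈ -84.500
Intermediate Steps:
t(w) = -7/2 (t(w) = -4 + (½)*1 = -4 + ½ = -7/2)
S(g, B) = -7/2
D = -3 (D = -3*2 + 3 = -6 + 3 = -3)
U(k) = 3*k³ (U(k) = k²*(3*k) = 3*k³)
U(D) + S(-42, 58) = 3*(-3)³ - 7/2 = 3*(-27) - 7/2 = -81 - 7/2 = -169/2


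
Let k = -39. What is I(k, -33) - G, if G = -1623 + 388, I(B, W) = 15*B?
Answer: 650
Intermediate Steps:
G = -1235
I(k, -33) - G = 15*(-39) - 1*(-1235) = -585 + 1235 = 650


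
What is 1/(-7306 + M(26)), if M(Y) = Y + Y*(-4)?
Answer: -1/7384 ≈ -0.00013543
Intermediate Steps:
M(Y) = -3*Y (M(Y) = Y - 4*Y = -3*Y)
1/(-7306 + M(26)) = 1/(-7306 - 3*26) = 1/(-7306 - 78) = 1/(-7384) = -1/7384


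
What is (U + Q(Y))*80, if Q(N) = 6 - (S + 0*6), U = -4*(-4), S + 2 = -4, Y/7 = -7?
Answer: 2240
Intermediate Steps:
Y = -49 (Y = 7*(-7) = -49)
S = -6 (S = -2 - 4 = -6)
U = 16
Q(N) = 12 (Q(N) = 6 - (-6 + 0*6) = 6 - (-6 + 0) = 6 - 1*(-6) = 6 + 6 = 12)
(U + Q(Y))*80 = (16 + 12)*80 = 28*80 = 2240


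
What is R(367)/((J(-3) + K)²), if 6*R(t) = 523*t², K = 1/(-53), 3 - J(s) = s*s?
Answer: 197872552723/610566 ≈ 3.2408e+5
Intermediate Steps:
J(s) = 3 - s² (J(s) = 3 - s*s = 3 - s²)
K = -1/53 ≈ -0.018868
R(t) = 523*t²/6 (R(t) = (523*t²)/6 = 523*t²/6)
R(367)/((J(-3) + K)²) = ((523/6)*367²)/(((3 - 1*(-3)²) - 1/53)²) = ((523/6)*134689)/(((3 - 1*9) - 1/53)²) = 70442347/(6*(((3 - 9) - 1/53)²)) = 70442347/(6*((-6 - 1/53)²)) = 70442347/(6*((-319/53)²)) = 70442347/(6*(101761/2809)) = (70442347/6)*(2809/101761) = 197872552723/610566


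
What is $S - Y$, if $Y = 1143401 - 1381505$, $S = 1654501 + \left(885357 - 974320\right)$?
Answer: $1803642$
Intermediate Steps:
$S = 1565538$ ($S = 1654501 + \left(885357 - 974320\right) = 1654501 - 88963 = 1565538$)
$Y = -238104$ ($Y = 1143401 - 1381505 = -238104$)
$S - Y = 1565538 - -238104 = 1565538 + 238104 = 1803642$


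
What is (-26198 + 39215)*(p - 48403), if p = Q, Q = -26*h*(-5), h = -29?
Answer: -679135941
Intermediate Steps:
Q = -3770 (Q = -26*(-29)*(-5) = 754*(-5) = -3770)
p = -3770
(-26198 + 39215)*(p - 48403) = (-26198 + 39215)*(-3770 - 48403) = 13017*(-52173) = -679135941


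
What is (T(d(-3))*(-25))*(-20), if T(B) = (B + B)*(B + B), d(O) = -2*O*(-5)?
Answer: 1800000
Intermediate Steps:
d(O) = 10*O
T(B) = 4*B² (T(B) = (2*B)*(2*B) = 4*B²)
(T(d(-3))*(-25))*(-20) = ((4*(10*(-3))²)*(-25))*(-20) = ((4*(-30)²)*(-25))*(-20) = ((4*900)*(-25))*(-20) = (3600*(-25))*(-20) = -90000*(-20) = 1800000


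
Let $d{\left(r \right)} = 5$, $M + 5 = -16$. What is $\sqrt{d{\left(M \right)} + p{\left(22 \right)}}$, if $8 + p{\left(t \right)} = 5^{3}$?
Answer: $\sqrt{122} \approx 11.045$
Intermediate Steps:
$M = -21$ ($M = -5 - 16 = -21$)
$p{\left(t \right)} = 117$ ($p{\left(t \right)} = -8 + 5^{3} = -8 + 125 = 117$)
$\sqrt{d{\left(M \right)} + p{\left(22 \right)}} = \sqrt{5 + 117} = \sqrt{122}$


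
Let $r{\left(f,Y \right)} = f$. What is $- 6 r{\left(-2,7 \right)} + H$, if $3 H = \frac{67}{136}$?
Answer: $\frac{4963}{408} \approx 12.164$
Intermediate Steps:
$H = \frac{67}{408}$ ($H = \frac{67 \cdot \frac{1}{136}}{3} = \frac{1}{3} \cdot \frac{67}{136} = \frac{67}{408} \approx 0.16422$)
$- 6 r{\left(-2,7 \right)} + H = \left(-6\right) \left(-2\right) + \frac{67}{408} = 12 + \frac{67}{408} = \frac{4963}{408}$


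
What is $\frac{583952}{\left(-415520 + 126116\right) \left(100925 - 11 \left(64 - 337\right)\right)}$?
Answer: $- \frac{36497}{1879823682} \approx -1.9415 \cdot 10^{-5}$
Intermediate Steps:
$\frac{583952}{\left(-415520 + 126116\right) \left(100925 - 11 \left(64 - 337\right)\right)} = \frac{583952}{\left(-289404\right) \left(100925 - -3003\right)} = \frac{583952}{\left(-289404\right) \left(100925 + 3003\right)} = \frac{583952}{\left(-289404\right) 103928} = \frac{583952}{-30077178912} = 583952 \left(- \frac{1}{30077178912}\right) = - \frac{36497}{1879823682}$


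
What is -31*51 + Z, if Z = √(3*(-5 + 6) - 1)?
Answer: -1581 + √2 ≈ -1579.6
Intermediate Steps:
Z = √2 (Z = √(3*1 - 1) = √(3 - 1) = √2 ≈ 1.4142)
-31*51 + Z = -31*51 + √2 = -1581 + √2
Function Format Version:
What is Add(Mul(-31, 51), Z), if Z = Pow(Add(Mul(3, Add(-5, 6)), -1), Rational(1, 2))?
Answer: Add(-1581, Pow(2, Rational(1, 2))) ≈ -1579.6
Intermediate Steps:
Z = Pow(2, Rational(1, 2)) (Z = Pow(Add(Mul(3, 1), -1), Rational(1, 2)) = Pow(Add(3, -1), Rational(1, 2)) = Pow(2, Rational(1, 2)) ≈ 1.4142)
Add(Mul(-31, 51), Z) = Add(Mul(-31, 51), Pow(2, Rational(1, 2))) = Add(-1581, Pow(2, Rational(1, 2)))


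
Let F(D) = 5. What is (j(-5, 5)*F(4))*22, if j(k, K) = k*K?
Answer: -2750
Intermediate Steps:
j(k, K) = K*k
(j(-5, 5)*F(4))*22 = ((5*(-5))*5)*22 = -25*5*22 = -125*22 = -2750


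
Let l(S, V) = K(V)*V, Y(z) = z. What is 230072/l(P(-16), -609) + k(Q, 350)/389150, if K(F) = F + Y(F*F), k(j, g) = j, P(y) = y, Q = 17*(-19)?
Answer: -10147975819/5484476963700 ≈ -0.0018503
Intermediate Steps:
Q = -323
K(F) = F + F² (K(F) = F + F*F = F + F²)
l(S, V) = V²*(1 + V) (l(S, V) = (V*(1 + V))*V = V²*(1 + V))
230072/l(P(-16), -609) + k(Q, 350)/389150 = 230072/(((-609)²*(1 - 609))) - 323/389150 = 230072/((370881*(-608))) - 323*1/389150 = 230072/(-225495648) - 323/389150 = 230072*(-1/225495648) - 323/389150 = -28759/28186956 - 323/389150 = -10147975819/5484476963700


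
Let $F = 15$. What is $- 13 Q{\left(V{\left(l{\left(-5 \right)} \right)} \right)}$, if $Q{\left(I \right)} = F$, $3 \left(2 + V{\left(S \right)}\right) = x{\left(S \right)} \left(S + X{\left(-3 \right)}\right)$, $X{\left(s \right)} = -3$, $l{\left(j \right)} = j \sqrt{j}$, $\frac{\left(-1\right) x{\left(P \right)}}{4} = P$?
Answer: $-195$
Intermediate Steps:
$x{\left(P \right)} = - 4 P$
$l{\left(j \right)} = j^{\frac{3}{2}}$
$V{\left(S \right)} = -2 - \frac{4 S \left(-3 + S\right)}{3}$ ($V{\left(S \right)} = -2 + \frac{- 4 S \left(S - 3\right)}{3} = -2 + \frac{- 4 S \left(-3 + S\right)}{3} = -2 + \frac{\left(-4\right) S \left(-3 + S\right)}{3} = -2 - \frac{4 S \left(-3 + S\right)}{3}$)
$Q{\left(I \right)} = 15$
$- 13 Q{\left(V{\left(l{\left(-5 \right)} \right)} \right)} = \left(-13\right) 15 = -195$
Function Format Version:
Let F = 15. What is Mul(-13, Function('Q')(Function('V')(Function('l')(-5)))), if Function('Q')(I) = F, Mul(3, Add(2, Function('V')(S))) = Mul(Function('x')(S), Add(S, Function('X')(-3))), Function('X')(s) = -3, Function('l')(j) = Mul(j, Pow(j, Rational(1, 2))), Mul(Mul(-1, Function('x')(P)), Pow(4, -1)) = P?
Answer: -195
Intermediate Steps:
Function('x')(P) = Mul(-4, P)
Function('l')(j) = Pow(j, Rational(3, 2))
Function('V')(S) = Add(-2, Mul(Rational(-4, 3), S, Add(-3, S))) (Function('V')(S) = Add(-2, Mul(Rational(1, 3), Mul(Mul(-4, S), Add(S, -3)))) = Add(-2, Mul(Rational(1, 3), Mul(Mul(-4, S), Add(-3, S)))) = Add(-2, Mul(Rational(1, 3), Mul(-4, S, Add(-3, S)))) = Add(-2, Mul(Rational(-4, 3), S, Add(-3, S))))
Function('Q')(I) = 15
Mul(-13, Function('Q')(Function('V')(Function('l')(-5)))) = Mul(-13, 15) = -195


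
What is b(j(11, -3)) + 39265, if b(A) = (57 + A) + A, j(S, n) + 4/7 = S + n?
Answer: 275358/7 ≈ 39337.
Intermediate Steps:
j(S, n) = -4/7 + S + n (j(S, n) = -4/7 + (S + n) = -4/7 + S + n)
b(A) = 57 + 2*A
b(j(11, -3)) + 39265 = (57 + 2*(-4/7 + 11 - 3)) + 39265 = (57 + 2*(52/7)) + 39265 = (57 + 104/7) + 39265 = 503/7 + 39265 = 275358/7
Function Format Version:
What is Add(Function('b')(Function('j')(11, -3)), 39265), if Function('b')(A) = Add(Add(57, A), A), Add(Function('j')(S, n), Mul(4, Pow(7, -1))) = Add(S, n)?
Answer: Rational(275358, 7) ≈ 39337.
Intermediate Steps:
Function('j')(S, n) = Add(Rational(-4, 7), S, n) (Function('j')(S, n) = Add(Rational(-4, 7), Add(S, n)) = Add(Rational(-4, 7), S, n))
Function('b')(A) = Add(57, Mul(2, A))
Add(Function('b')(Function('j')(11, -3)), 39265) = Add(Add(57, Mul(2, Add(Rational(-4, 7), 11, -3))), 39265) = Add(Add(57, Mul(2, Rational(52, 7))), 39265) = Add(Add(57, Rational(104, 7)), 39265) = Add(Rational(503, 7), 39265) = Rational(275358, 7)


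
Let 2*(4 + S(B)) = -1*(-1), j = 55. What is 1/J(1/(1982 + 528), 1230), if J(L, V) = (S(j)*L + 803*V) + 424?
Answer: 5020/4960332273 ≈ 1.0120e-6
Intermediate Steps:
S(B) = -7/2 (S(B) = -4 + (-1*(-1))/2 = -4 + (1/2)*1 = -4 + 1/2 = -7/2)
J(L, V) = 424 + 803*V - 7*L/2 (J(L, V) = (-7*L/2 + 803*V) + 424 = (803*V - 7*L/2) + 424 = 424 + 803*V - 7*L/2)
1/J(1/(1982 + 528), 1230) = 1/(424 + 803*1230 - 7/(2*(1982 + 528))) = 1/(424 + 987690 - 7/2/2510) = 1/(424 + 987690 - 7/2*1/2510) = 1/(424 + 987690 - 7/5020) = 1/(4960332273/5020) = 5020/4960332273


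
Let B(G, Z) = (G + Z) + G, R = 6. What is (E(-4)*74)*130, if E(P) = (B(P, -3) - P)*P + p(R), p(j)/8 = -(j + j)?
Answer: -654160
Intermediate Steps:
p(j) = -16*j (p(j) = 8*(-(j + j)) = 8*(-2*j) = -16*j)
B(G, Z) = Z + 2*G
E(P) = -96 + P*(-3 + P) (E(P) = ((-3 + 2*P) - P)*P - 16*6 = (-3 + P)*P - 96 = P*(-3 + P) - 96 = -96 + P*(-3 + P))
(E(-4)*74)*130 = ((-96 + (-4)² - 3*(-4))*74)*130 = ((-96 + 16 + 12)*74)*130 = -68*74*130 = -5032*130 = -654160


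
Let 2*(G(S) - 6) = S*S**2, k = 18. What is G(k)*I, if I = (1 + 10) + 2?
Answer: 37986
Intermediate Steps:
G(S) = 6 + S**3/2 (G(S) = 6 + (S*S**2)/2 = 6 + S**3/2)
I = 13 (I = 11 + 2 = 13)
G(k)*I = (6 + (1/2)*18**3)*13 = (6 + (1/2)*5832)*13 = (6 + 2916)*13 = 2922*13 = 37986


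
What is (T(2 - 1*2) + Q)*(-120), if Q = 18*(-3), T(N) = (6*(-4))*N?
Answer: 6480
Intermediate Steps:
T(N) = -24*N
Q = -54
(T(2 - 1*2) + Q)*(-120) = (-24*(2 - 1*2) - 54)*(-120) = (-24*(2 - 2) - 54)*(-120) = (-24*0 - 54)*(-120) = (0 - 54)*(-120) = -54*(-120) = 6480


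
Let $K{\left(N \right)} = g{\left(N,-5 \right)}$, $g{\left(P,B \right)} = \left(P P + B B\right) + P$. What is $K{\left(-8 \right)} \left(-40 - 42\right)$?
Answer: $-6642$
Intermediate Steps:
$g{\left(P,B \right)} = P + B^{2} + P^{2}$ ($g{\left(P,B \right)} = \left(P^{2} + B^{2}\right) + P = \left(B^{2} + P^{2}\right) + P = P + B^{2} + P^{2}$)
$K{\left(N \right)} = 25 + N + N^{2}$ ($K{\left(N \right)} = N + \left(-5\right)^{2} + N^{2} = N + 25 + N^{2} = 25 + N + N^{2}$)
$K{\left(-8 \right)} \left(-40 - 42\right) = \left(25 - 8 + \left(-8\right)^{2}\right) \left(-40 - 42\right) = \left(25 - 8 + 64\right) \left(-82\right) = 81 \left(-82\right) = -6642$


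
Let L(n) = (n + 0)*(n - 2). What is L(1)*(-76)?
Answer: 76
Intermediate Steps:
L(n) = n*(-2 + n)
L(1)*(-76) = (1*(-2 + 1))*(-76) = (1*(-1))*(-76) = -1*(-76) = 76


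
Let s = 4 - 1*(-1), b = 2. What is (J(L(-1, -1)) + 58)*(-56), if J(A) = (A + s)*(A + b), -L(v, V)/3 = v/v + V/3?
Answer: -3248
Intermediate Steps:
s = 5 (s = 4 + 1 = 5)
L(v, V) = -3 - V (L(v, V) = -3*(v/v + V/3) = -3*(1 + V*(⅓)) = -3*(1 + V/3) = -3 - V)
J(A) = (2 + A)*(5 + A) (J(A) = (A + 5)*(A + 2) = (5 + A)*(2 + A) = (2 + A)*(5 + A))
(J(L(-1, -1)) + 58)*(-56) = ((10 + (-3 - 1*(-1))² + 7*(-3 - 1*(-1))) + 58)*(-56) = ((10 + (-3 + 1)² + 7*(-3 + 1)) + 58)*(-56) = ((10 + (-2)² + 7*(-2)) + 58)*(-56) = ((10 + 4 - 14) + 58)*(-56) = (0 + 58)*(-56) = 58*(-56) = -3248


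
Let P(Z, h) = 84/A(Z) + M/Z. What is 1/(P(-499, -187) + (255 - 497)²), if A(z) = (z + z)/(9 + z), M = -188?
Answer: 499/29244204 ≈ 1.7063e-5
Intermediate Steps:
A(z) = 2*z/(9 + z) (A(z) = (2*z)/(9 + z) = 2*z/(9 + z))
P(Z, h) = -188/Z + 42*(9 + Z)/Z (P(Z, h) = 84/((2*Z/(9 + Z))) - 188/Z = 84*((9 + Z)/(2*Z)) - 188/Z = 42*(9 + Z)/Z - 188/Z = -188/Z + 42*(9 + Z)/Z)
1/(P(-499, -187) + (255 - 497)²) = 1/((42 + 190/(-499)) + (255 - 497)²) = 1/((42 + 190*(-1/499)) + (-242)²) = 1/((42 - 190/499) + 58564) = 1/(20768/499 + 58564) = 1/(29244204/499) = 499/29244204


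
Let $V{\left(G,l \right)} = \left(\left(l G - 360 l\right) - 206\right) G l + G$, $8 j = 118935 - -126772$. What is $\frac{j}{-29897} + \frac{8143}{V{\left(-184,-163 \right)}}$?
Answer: $- \frac{5820764083179}{5666062543924} \approx -1.0273$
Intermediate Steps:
$j = \frac{245707}{8}$ ($j = \frac{118935 - -126772}{8} = \frac{118935 + 126772}{8} = \frac{1}{8} \cdot 245707 = \frac{245707}{8} \approx 30713.0$)
$V{\left(G,l \right)} = G + G l \left(-206 - 360 l + G l\right)$ ($V{\left(G,l \right)} = \left(\left(G l - 360 l\right) - 206\right) G l + G = \left(\left(- 360 l + G l\right) - 206\right) G l + G = \left(-206 - 360 l + G l\right) G l + G = G \left(-206 - 360 l + G l\right) l + G = G l \left(-206 - 360 l + G l\right) + G = G + G l \left(-206 - 360 l + G l\right)$)
$\frac{j}{-29897} + \frac{8143}{V{\left(-184,-163 \right)}} = \frac{245707}{8 \left(-29897\right)} + \frac{8143}{\left(-184\right) \left(1 - 360 \left(-163\right)^{2} - -33578 - 184 \left(-163\right)^{2}\right)} = \frac{245707}{8} \left(- \frac{1}{29897}\right) + \frac{8143}{\left(-184\right) \left(1 - 9564840 + 33578 - 4888696\right)} = - \frac{35101}{34168} + \frac{8143}{\left(-184\right) \left(1 - 9564840 + 33578 - 4888696\right)} = - \frac{35101}{34168} + \frac{8143}{\left(-184\right) \left(-14419957\right)} = - \frac{35101}{34168} + \frac{8143}{2653272088} = - \frac{5820764083179}{5666062543924}$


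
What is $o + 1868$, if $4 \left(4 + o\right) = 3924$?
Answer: $2845$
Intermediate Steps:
$o = 977$ ($o = -4 + \frac{1}{4} \cdot 3924 = -4 + 981 = 977$)
$o + 1868 = 977 + 1868 = 2845$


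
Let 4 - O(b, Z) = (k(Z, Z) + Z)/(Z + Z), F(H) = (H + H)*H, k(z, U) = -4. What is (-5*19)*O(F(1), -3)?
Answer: -1615/6 ≈ -269.17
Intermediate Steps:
F(H) = 2*H**2 (F(H) = (2*H)*H = 2*H**2)
O(b, Z) = 4 - (-4 + Z)/(2*Z) (O(b, Z) = 4 - (-4 + Z)/(Z + Z) = 4 - (-4 + Z)/(2*Z))
(-5*19)*O(F(1), -3) = (-5*19)*(7/2 + 2/(-3)) = -95*(7/2 + 2*(-1/3)) = -95*(7/2 - 2/3) = -95*17/6 = -1615/6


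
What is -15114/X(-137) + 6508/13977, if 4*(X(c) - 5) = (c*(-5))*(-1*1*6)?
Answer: 435805616/28582965 ≈ 15.247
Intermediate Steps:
X(c) = 5 + 15*c/2 (X(c) = 5 + ((c*(-5))*(-1*1*6))/4 = 5 + ((-5*c)*(-1*6))/4 = 5 + (-5*c*(-6))/4 = 5 + (30*c)/4 = 5 + 15*c/2)
-15114/X(-137) + 6508/13977 = -15114/(5 + (15/2)*(-137)) + 6508/13977 = -15114/(5 - 2055/2) + 6508*(1/13977) = -15114/(-2045/2) + 6508/13977 = -15114*(-2/2045) + 6508/13977 = 30228/2045 + 6508/13977 = 435805616/28582965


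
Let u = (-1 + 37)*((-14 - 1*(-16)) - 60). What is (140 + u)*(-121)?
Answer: 235708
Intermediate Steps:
u = -2088 (u = 36*((-14 + 16) - 60) = 36*(2 - 60) = 36*(-58) = -2088)
(140 + u)*(-121) = (140 - 2088)*(-121) = -1948*(-121) = 235708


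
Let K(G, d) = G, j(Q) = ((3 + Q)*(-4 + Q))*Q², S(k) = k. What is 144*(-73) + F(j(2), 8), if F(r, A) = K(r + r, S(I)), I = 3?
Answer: -10592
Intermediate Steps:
j(Q) = Q²*(-4 + Q)*(3 + Q) (j(Q) = ((-4 + Q)*(3 + Q))*Q² = Q²*(-4 + Q)*(3 + Q))
F(r, A) = 2*r (F(r, A) = r + r = 2*r)
144*(-73) + F(j(2), 8) = 144*(-73) + 2*(2²*(-12 + 2² - 1*2)) = -10512 + 2*(4*(-12 + 4 - 2)) = -10512 + 2*(4*(-10)) = -10512 + 2*(-40) = -10512 - 80 = -10592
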